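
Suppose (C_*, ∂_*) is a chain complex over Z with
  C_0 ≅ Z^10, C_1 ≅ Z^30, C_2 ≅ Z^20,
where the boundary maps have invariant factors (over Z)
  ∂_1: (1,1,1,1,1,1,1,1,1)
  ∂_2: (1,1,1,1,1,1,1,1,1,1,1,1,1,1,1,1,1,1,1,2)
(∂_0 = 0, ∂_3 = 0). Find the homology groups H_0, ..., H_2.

H_0 = Z,  H_1 = Z ⊕ Z/2Z,  H_2 = 0.

H_0: b_0 = 10 − 0 − 9 = 1; torsion from ∂_1 factors > 1: none. So H_0 = Z.
H_1: b_1 = 30 − 9 − 20 = 1; torsion from ∂_2 factors > 1: [2]. So H_1 = Z ⊕ Z/2Z.
H_2: b_2 = 20 − 20 − 0 = 0; torsion from ∂_3 factors > 1: none. So H_2 = 0.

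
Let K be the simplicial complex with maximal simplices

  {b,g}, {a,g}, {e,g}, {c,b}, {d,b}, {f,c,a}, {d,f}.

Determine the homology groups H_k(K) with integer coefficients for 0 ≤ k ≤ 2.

H_0 = Z,  H_1 = Z^2,  H_2 = 0.

Fix the vertex order a < b < c < d < e < f < g and write every simplex with vertices in increasing order. Then dim K = 2 and the simplices of K are:

  0-simplices (7): a, b, c, d, e, f, g
  1-simplices (9): ac, af, ag, bc, bd, bg, cf, df, eg
  2-simplices (1): acf

Hence C_0 ≅ Z^7, C_1 ≅ Z^9, C_2 ≅ Z^1.

Boundary ∂_1: C_1 → C_0 maps an edge to its endpoints' difference, ∂[p,q] = q − p.
The resulting 7×9 matrix has rank 6, and its Smith normal form has invariant factors (1,1,1,1,1,1).

Boundary ∂_2: C_2 → C_1 sends each 2-simplex [p,q,r] to [q,r] − [p,r] + [p,q]. For instance
  ∂acf = cf − af + ac.
The resulting 9×1 matrix has rank 1, and its Smith normal form has invariant factors (1).

From H_k ≅ ker(∂_k) / im(∂_{k+1}) we obtain:

  H_0: rank C_0 − rank ∂_1 = 7 − 6 = 1, and the invariant factors of ∂_1 are all 1, so H_0 = Z.
  H_1: rank ker ∂_1 − rank ∂_2 = (9 − 6) − 1 = 2, and the invariant factors of ∂_2 are all 1, so H_1 = Z^2.
  H_2: rank ker ∂_2 − rank ∂_3 = (1 − 1) − 0 = 0, and there is no ∂_3, so H_2 = 0.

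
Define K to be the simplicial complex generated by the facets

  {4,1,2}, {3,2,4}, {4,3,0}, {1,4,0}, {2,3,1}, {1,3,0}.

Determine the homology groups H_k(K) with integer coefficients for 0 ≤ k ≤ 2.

H_0 = Z,  H_1 = 0,  H_2 = Z.

Order the vertices as 0 < 1 < 2 < 3 < 4. Listing each simplex with vertices in this order, K has dimension 2 with simplices:

  0-simplices (5): [0], [1], [2], [3], [4]
  1-simplices (9): [0,1], [0,3], [0,4], [1,2], [1,3], [1,4], [2,3], [2,4], [3,4]
  2-simplices (6): [0,1,3], [0,1,4], [0,3,4], [1,2,3], [1,2,4], [2,3,4]

giving chain groups C_0 ≅ Z^5, C_1 ≅ Z^9, C_2 ≅ Z^6.

∂_1: C_1 → C_0 is given by ∂[p,q] = [q] − [p].
As a 5×9 matrix over Z this has rank 4, with invariant factors (1,1,1,1).

Boundary ∂_2: C_2 → C_1 maps a triangle to the signed sum of its edges. For instance
  ∂[0,1,4] = [1,4] − [0,4] + [0,1],
  ∂[0,3,4] = [3,4] − [0,4] + [0,3].
This gives a 9×6 integer matrix of rank 5; reducing to Smith normal form yields diagonal entries (1,1,1,1,1).

Now H_k = ker ∂_k / im ∂_{k+1}, so:

  H_0: rank C_0 − rank ∂_1 = 5 − 4 = 1, and the invariant factors of ∂_1 are all 1, so H_0 = Z.
  H_1: rank ker ∂_1 − rank ∂_2 = (9 − 4) − 5 = 0, and the invariant factors of ∂_2 are all 1, so H_1 = 0.
  H_2: rank ker ∂_2 − rank ∂_3 = (6 − 5) − 0 = 1, and there is no ∂_3, so H_2 = Z.

(K is a triangulation of the 2-sphere S^2.)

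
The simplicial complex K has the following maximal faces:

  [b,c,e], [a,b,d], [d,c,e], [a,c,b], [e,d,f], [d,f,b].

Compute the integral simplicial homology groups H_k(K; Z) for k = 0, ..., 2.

H_0 = Z,  H_1 = Z,  H_2 = 0.

Order the vertices as a < b < c < d < e < f. Listing each simplex with vertices in this order, K has dimension 2 with simplices:

  0-simplices (6): a, b, c, d, e, f
  1-simplices (12): ab, ac, ad, bc, bd, be, bf, cd, ce, de, df, ef
  2-simplices (6): abc, abd, bce, bdf, cde, def

Hence C_0 ≅ Z^6, C_1 ≅ Z^12, C_2 ≅ Z^6.

The boundary map ∂_1: C_1 → C_0 sends each edge [p,q] (with p < q) to q − p.
This gives a 6×12 integer matrix of rank 5; reducing to Smith normal form yields diagonal entries (1,1,1,1,1).

Boundary ∂_2: C_2 → C_1 maps a triangle to the signed sum of its edges. For instance
  ∂def = ef − df + de,
  ∂bdf = df − bf + bd.
The resulting 12×6 matrix has rank 6, and its Smith normal form has invariant factors (1,1,1,1,1,1).

Now H_k = ker ∂_k / im ∂_{k+1}, so:

  H_0: rank C_0 − rank ∂_1 = 6 − 5 = 1, and the invariant factors of ∂_1 are all 1, so H_0 ≅ Z.
  H_1: rank ker ∂_1 − rank ∂_2 = (12 − 5) − 6 = 1, and the invariant factors of ∂_2 are all 1, so H_1 ≅ Z.
  H_2: rank ker ∂_2 − rank ∂_3 = (6 − 6) − 0 = 0, and there is no ∂_3, so H_2 ≅ 0.

As a check, the Euler characteristic is 6 − 12 + 6 = 0, which agrees with 1 − 1 + 0 = 0.
(K is a triangulation of the cylinder S^1 x I.)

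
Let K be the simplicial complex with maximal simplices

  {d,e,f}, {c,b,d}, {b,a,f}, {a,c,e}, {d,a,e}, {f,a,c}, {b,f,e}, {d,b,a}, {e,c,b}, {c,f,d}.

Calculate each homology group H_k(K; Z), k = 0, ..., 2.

H_0 ≅ Z,  H_1 ≅ Z/2,  H_2 = 0.

K has 6 vertices, 15 edges, 10 triangles.
rank ∂_0 = 0, rank ∂_1 = 5 ⇒ b_0 = 6 − 0 − 5 = 1; all invariant factors of ∂_1 are 1 so no torsion. So H_0 = Z.
rank ∂_1 = 5, rank ∂_2 = 10 ⇒ b_1 = 15 − 5 − 10 = 0; ∂_2 has invariant factor(s) [2] giving torsion. So H_1 = Z/2.
rank ∂_2 = 10, rank ∂_3 = 0 ⇒ b_2 = 10 − 10 − 0 = 0. So H_2 = 0.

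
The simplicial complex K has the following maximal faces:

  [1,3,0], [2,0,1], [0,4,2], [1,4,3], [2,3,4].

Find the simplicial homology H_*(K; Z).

H_0 = Z,  H_1 = Z,  H_2 = 0.

K has 5 vertices, 10 edges, 5 triangles.
rank ∂_0 = 0, rank ∂_1 = 4 ⇒ b_0 = 5 − 0 − 4 = 1; all invariant factors of ∂_1 are 1 so no torsion. So H_0 ≅ Z.
rank ∂_1 = 4, rank ∂_2 = 5 ⇒ b_1 = 10 − 4 − 5 = 1; all invariant factors of ∂_2 are 1 so no torsion. So H_1 ≅ Z.
rank ∂_2 = 5, rank ∂_3 = 0 ⇒ b_2 = 5 − 5 − 0 = 0. So H_2 ≅ 0.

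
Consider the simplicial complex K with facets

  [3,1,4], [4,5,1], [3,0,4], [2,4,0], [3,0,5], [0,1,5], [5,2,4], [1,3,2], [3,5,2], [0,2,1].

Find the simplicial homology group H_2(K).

H_2 = 0.

Order the vertices as 0 < 1 < 2 < 3 < 4 < 5. Listing each simplex with vertices in this order, K has dimension 2 with simplices:

  0-simplices (6): [0], [1], [2], [3], [4], [5]
  1-simplices (15): [0,1], [0,2], [0,3], [0,4], [0,5], [1,2], [1,3], [1,4], [1,5], [2,3], [2,4], [2,5], [3,4], [3,5], [4,5]
  2-simplices (10): [0,1,2], [0,1,5], [0,2,4], [0,3,4], [0,3,5], [1,2,3], [1,3,4], [1,4,5], [2,3,5], [2,4,5]

Hence C_0 ≅ Z^6, C_1 ≅ Z^15, C_2 ≅ Z^10.

Boundary ∂_1: C_1 → C_0 sends each edge [p,q] (with p < q) to q − p. For instance
  ∂[1,5] = [5] − [1].
The 6×15 boundary matrix has rank 5 and Smith normal form diag(1,1,1,1,1).

Boundary ∂_2: C_2 → C_1 acts by ∂[p,q,r] = [q,r] − [p,r] + [p,q]. For instance
  ∂[2,4,5] = [4,5] − [2,5] + [2,4],
  ∂[0,2,4] = [2,4] − [0,4] + [0,2].
As a 15×10 matrix over Z this has rank 10, with invariant factors (1,1,1,1,1,1,1,1,1,2).

Now H_k = ker ∂_k / im ∂_{k+1}, so:

  H_2: rank ker ∂_2 − rank ∂_3 = (10 − 10) − 0 = 0, and there is no ∂_3, so H_2 ≅ 0.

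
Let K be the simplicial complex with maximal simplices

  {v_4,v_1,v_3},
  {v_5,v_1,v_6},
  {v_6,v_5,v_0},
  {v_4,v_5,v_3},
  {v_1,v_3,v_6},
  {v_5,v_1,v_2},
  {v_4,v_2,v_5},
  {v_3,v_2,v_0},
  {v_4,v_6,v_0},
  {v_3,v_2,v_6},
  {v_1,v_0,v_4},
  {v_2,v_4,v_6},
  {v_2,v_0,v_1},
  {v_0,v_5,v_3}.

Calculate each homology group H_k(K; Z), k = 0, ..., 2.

We work with the vertex ordering v_0 < v_1 < v_2 < v_3 < v_4 < v_5 < v_6. The simplices of K, each written with vertices in increasing order, are:

  0-simplices (7): [v_0], [v_1], [v_2], [v_3], [v_4], [v_5], [v_6]
  1-simplices (21): (21 of them)
  2-simplices (14): (14 of them)

so the chain groups are C_0 ≅ Z^7, C_1 ≅ Z^21, C_2 ≅ Z^14.

Boundary ∂_1: C_1 → C_0 maps an edge to its endpoints' difference, ∂[p,q] = q − p. For instance
  ∂[v_0,v_5] = [v_5] − [v_0].
The 7×21 boundary matrix has rank 6 and Smith normal form diag(1,1,1,1,1,1).

∂_2: C_2 → C_1 acts by ∂[p,q,r] = [q,r] − [p,r] + [p,q]. For instance
  ∂[v_1,v_2,v_5] = [v_2,v_5] − [v_1,v_5] + [v_1,v_2],
  ∂[v_3,v_4,v_5] = [v_4,v_5] − [v_3,v_5] + [v_3,v_4].
As a 21×14 matrix over Z this has rank 13, with invariant factors (1,1,1,1,1,1,1,1,1,1,1,1,1).

Reading off H_k = ker ∂_k / im ∂_{k+1}:

  H_0: rank C_0 − rank ∂_1 = 7 − 6 = 1, and the invariant factors of ∂_1 are all 1, so H_0 ≅ Z.
  H_1: rank ker ∂_1 − rank ∂_2 = (21 − 6) − 13 = 2, and the invariant factors of ∂_2 are all 1, so H_1 ≅ Z^2.
  H_2: rank ker ∂_2 − rank ∂_3 = (14 − 13) − 0 = 1, and there is no ∂_3, so H_2 ≅ Z.

As a check, the Euler characteristic is 7 − 21 + 14 = 0, which agrees with 1 − 2 + 1 = 0.

H_0 = Z,  H_1 = Z^2,  H_2 = Z.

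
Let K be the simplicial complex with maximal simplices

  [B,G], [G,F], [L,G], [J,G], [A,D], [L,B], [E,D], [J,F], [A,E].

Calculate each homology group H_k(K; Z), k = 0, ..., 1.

Take the total order A < B < D < E < F < G < J < L on the vertex set. Then K (dimension 1) consists of the simplices:

  0-simplices (8): A, B, D, E, F, G, J, L
  1-simplices (9): AD, AE, BG, BL, DE, FG, FJ, GJ, GL

so the chain groups are C_0 ≅ Z^8, C_1 ≅ Z^9.

Boundary ∂_1: C_1 → C_0 is given by ∂[p,q] = [q] − [p].
The resulting 8×9 matrix has rank 6, and its Smith normal form has invariant factors (1,1,1,1,1,1).

Now H_k = ker ∂_k / im ∂_{k+1}, so:

  H_0: rank C_0 − rank ∂_1 = 8 − 6 = 2, and the invariant factors of ∂_1 are all 1, so H_0 ≅ Z^2.
  H_1: rank ker ∂_1 − rank ∂_2 = (9 − 6) − 0 = 3, and there is no ∂_2, so H_1 ≅ Z^3.

As a check, the Euler characteristic is 8 − 9 = -1, which agrees with 2 − 3 = -1.
(K is a triangulation of the disjoint union of a wedge of 2 circles and the circle S^1.)

H_0 = Z^2,  H_1 = Z^3.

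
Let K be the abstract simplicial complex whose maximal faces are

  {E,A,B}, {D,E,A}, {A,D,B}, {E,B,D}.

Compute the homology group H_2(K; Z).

Fix the vertex order A < B < D < E and write every simplex with vertices in increasing order. Then dim K = 2 and the simplices of K are:

  0-simplices (4): A, B, D, E
  1-simplices (6): AB, AD, AE, BD, BE, DE
  2-simplices (4): ABD, ABE, ADE, BDE

so the chain groups are C_0 ≅ Z^4, C_1 ≅ Z^6, C_2 ≅ Z^4.

The boundary map ∂_1: C_1 → C_0 sends each edge [p,q] (with p < q) to q − p.
The 4×6 boundary matrix has rank 3 and Smith normal form diag(1,1,1).

∂_2: C_2 → C_1 acts by ∂[p,q,r] = [q,r] − [p,r] + [p,q]. For instance
  ∂BDE = DE − BE + BD,
  ∂ADE = DE − AE + AD.
This gives a 6×4 integer matrix of rank 3; reducing to Smith normal form yields diagonal entries (1,1,1).

Reading off H_k = ker ∂_k / im ∂_{k+1}:

  H_2: rank ker ∂_2 − rank ∂_3 = (4 − 3) − 0 = 1, and there is no ∂_3, so H_2 ≅ Z.

(K is a triangulation of the 2-sphere S^2.)

H_2 ≅ Z.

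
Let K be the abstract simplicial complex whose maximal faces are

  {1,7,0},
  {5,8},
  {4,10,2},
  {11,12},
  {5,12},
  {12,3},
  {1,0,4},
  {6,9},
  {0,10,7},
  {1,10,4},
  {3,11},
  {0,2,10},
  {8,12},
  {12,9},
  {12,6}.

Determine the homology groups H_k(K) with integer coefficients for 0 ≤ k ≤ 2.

H_0 ≅ Z^2,  H_1 ≅ Z^4,  H_2 = 0.

K has 13 vertices, 21 edges, 6 triangles.
rank ∂_0 = 0, rank ∂_1 = 11 ⇒ b_0 = 13 − 0 − 11 = 2; all invariant factors of ∂_1 are 1 so no torsion. So H_0 ≅ Z^2.
rank ∂_1 = 11, rank ∂_2 = 6 ⇒ b_1 = 21 − 11 − 6 = 4; all invariant factors of ∂_2 are 1 so no torsion. So H_1 ≅ Z^4.
rank ∂_2 = 6, rank ∂_3 = 0 ⇒ b_2 = 6 − 6 − 0 = 0. So H_2 ≅ 0.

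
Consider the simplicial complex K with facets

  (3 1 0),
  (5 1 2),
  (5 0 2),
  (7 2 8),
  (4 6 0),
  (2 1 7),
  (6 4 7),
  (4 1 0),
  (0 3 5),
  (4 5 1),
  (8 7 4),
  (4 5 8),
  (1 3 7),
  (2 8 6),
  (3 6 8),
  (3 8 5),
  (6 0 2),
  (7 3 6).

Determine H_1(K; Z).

H_1 ≅ Z ⊕ Z/2Z.

Order the vertices as 0 < 1 < 2 < 3 < 4 < 5 < 6 < 7 < 8. Listing each simplex with vertices in this order, K has dimension 2 with simplices:

  0-simplices (9): [0], [1], [2], [3], [4], [5], [6], [7], [8]
  1-simplices (27): (27 of them)
  2-simplices (18): [0,1,3], [0,1,4], [0,2,5], [0,2,6], [0,3,5], [0,4,6], [1,2,5], [1,2,7], [1,3,7], [1,4,5], [2,6,8], [2,7,8], [3,5,8], [3,6,7], [3,6,8], [4,5,8], [4,6,7], [4,7,8]

so the chain groups are C_0 ≅ Z^9, C_1 ≅ Z^27, C_2 ≅ Z^18.

Boundary ∂_1: C_1 → C_0 is given by ∂[p,q] = [q] − [p].
As a 9×27 matrix over Z this has rank 8, with invariant factors (1,1,1,1,1,1,1,1).

∂_2: C_2 → C_1 maps a triangle to the signed sum of its edges. For instance
  ∂[0,2,6] = [2,6] − [0,6] + [0,2],
  ∂[3,6,8] = [6,8] − [3,8] + [3,6].
As a 27×18 matrix over Z this has rank 18, with invariant factors (1,1,1,1,1,1,1,1,1,1,1,1,1,1,1,1,1,2).

Reading off H_k = ker ∂_k / im ∂_{k+1}:

  H_1: rank ker ∂_1 − rank ∂_2 = (27 − 8) − 18 = 1, and ∂_2 has invariant factor 2 > 1, so H_1 = Z ⊕ Z/2Z.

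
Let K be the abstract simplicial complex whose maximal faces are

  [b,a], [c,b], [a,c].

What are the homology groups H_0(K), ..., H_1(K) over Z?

H_0 ≅ Z,  H_1 ≅ Z.

We work with the vertex ordering a < b < c. The simplices of K, each written with vertices in increasing order, are:

  0-simplices (3): a, b, c
  1-simplices (3): ab, ac, bc

so the chain groups are C_0 ≅ Z^3, C_1 ≅ Z^3.

Boundary ∂_1: C_1 → C_0 maps an edge to its endpoints' difference, ∂[p,q] = q − p.
As a 3×3 matrix over Z this has rank 2, with invariant factors (1,1).

Now H_k = ker ∂_k / im ∂_{k+1}, so:

  H_0: rank C_0 − rank ∂_1 = 3 − 2 = 1, and the invariant factors of ∂_1 are all 1, so H_0 = Z.
  H_1: rank ker ∂_1 − rank ∂_2 = (3 − 2) − 0 = 1, and there is no ∂_2, so H_1 = Z.

(K is a triangulation of the circle S^1.)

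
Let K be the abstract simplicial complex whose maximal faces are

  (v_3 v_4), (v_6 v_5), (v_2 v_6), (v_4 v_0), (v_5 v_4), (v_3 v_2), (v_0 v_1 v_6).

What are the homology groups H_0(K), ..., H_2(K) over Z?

H_0 = Z,  H_1 = Z^2,  H_2 = 0.

Order the vertices as v_0 < v_1 < v_2 < v_3 < v_4 < v_5 < v_6. Listing each simplex with vertices in this order, K has dimension 2 with simplices:

  0-simplices (7): [v_0], [v_1], [v_2], [v_3], [v_4], [v_5], [v_6]
  1-simplices (9): [v_0,v_1], [v_0,v_4], [v_0,v_6], [v_1,v_6], [v_2,v_3], [v_2,v_6], [v_3,v_4], [v_4,v_5], [v_5,v_6]
  2-simplices (1): [v_0,v_1,v_6]

Hence C_0 ≅ Z^7, C_1 ≅ Z^9, C_2 ≅ Z^1.

Boundary ∂_1: C_1 → C_0 is given by ∂[p,q] = [q] − [p]. For instance
  ∂[v_0,v_1] = [v_1] − [v_0].
The resulting 7×9 matrix has rank 6, and its Smith normal form has invariant factors (1,1,1,1,1,1).

∂_2: C_2 → C_1 acts by ∂[p,q,r] = [q,r] − [p,r] + [p,q]. For instance
  ∂[v_0,v_1,v_6] = [v_1,v_6] − [v_0,v_6] + [v_0,v_1].
The 9×1 boundary matrix has rank 1 and Smith normal form diag(1).

From H_k ≅ ker(∂_k) / im(∂_{k+1}) we obtain:

  H_0: rank C_0 − rank ∂_1 = 7 − 6 = 1, and the invariant factors of ∂_1 are all 1, so H_0 = Z.
  H_1: rank ker ∂_1 − rank ∂_2 = (9 − 6) − 1 = 2, and the invariant factors of ∂_2 are all 1, so H_1 = Z^2.
  H_2: rank ker ∂_2 − rank ∂_3 = (1 − 1) − 0 = 0, and there is no ∂_3, so H_2 = 0.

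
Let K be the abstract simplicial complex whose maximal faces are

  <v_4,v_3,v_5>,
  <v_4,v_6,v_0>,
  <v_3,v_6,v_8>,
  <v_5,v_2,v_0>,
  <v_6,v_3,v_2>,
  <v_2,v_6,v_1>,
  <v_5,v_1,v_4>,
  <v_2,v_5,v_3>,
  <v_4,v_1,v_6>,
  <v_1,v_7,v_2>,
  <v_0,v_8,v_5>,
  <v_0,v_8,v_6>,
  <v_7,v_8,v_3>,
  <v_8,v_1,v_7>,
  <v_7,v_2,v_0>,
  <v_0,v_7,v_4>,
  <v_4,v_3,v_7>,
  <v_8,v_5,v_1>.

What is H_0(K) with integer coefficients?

Fix the vertex order v_0 < v_1 < v_2 < v_3 < v_4 < v_5 < v_6 < v_7 < v_8 and write every simplex with vertices in increasing order. Then dim K = 2 and the simplices of K are:

  0-simplices (9): [v_0], [v_1], [v_2], [v_3], [v_4], [v_5], [v_6], [v_7], [v_8]
  1-simplices (27): (27 of them)
  2-simplices (18): (18 of them)

so the chain groups are C_0 ≅ Z^9, C_1 ≅ Z^27, C_2 ≅ Z^18.

The boundary map ∂_1: C_1 → C_0 is given by ∂[p,q] = [q] − [p].
As a 9×27 matrix over Z this has rank 8, with invariant factors (1,1,1,1,1,1,1,1).

∂_2: C_2 → C_1 sends each 2-simplex [p,q,r] to [q,r] − [p,r] + [p,q]. For instance
  ∂[v_3,v_4,v_7] = [v_4,v_7] − [v_3,v_7] + [v_3,v_4],
  ∂[v_1,v_4,v_6] = [v_4,v_6] − [v_1,v_6] + [v_1,v_4].
The resulting 27×18 matrix has rank 17, and its Smith normal form has invariant factors (1,1,1,1,1,1,1,1,1,1,1,1,1,1,1,1,1).

Computing H_k = (kernel of ∂_k) / (image of ∂_{k+1}):

  H_0: rank C_0 − rank ∂_1 = 9 − 8 = 1, and the invariant factors of ∂_1 are all 1, so H_0 ≅ Z.

H_0 ≅ Z.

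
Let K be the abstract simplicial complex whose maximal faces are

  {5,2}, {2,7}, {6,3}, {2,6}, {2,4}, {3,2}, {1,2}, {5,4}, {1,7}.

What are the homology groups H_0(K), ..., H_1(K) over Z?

Take the total order 1 < 2 < 3 < 4 < 5 < 6 < 7 on the vertex set. Then K (dimension 1) consists of the simplices:

  0-simplices (7): [1], [2], [3], [4], [5], [6], [7]
  1-simplices (9): [1,2], [1,7], [2,3], [2,4], [2,5], [2,6], [2,7], [3,6], [4,5]

giving chain groups C_0 ≅ Z^7, C_1 ≅ Z^9.

The boundary map ∂_1: C_1 → C_0 maps an edge to its endpoints' difference, ∂[p,q] = q − p.
The resulting 7×9 matrix has rank 6, and its Smith normal form has invariant factors (1,1,1,1,1,1).

Computing H_k = (kernel of ∂_k) / (image of ∂_{k+1}):

  H_0: rank C_0 − rank ∂_1 = 7 − 6 = 1, and the invariant factors of ∂_1 are all 1, so H_0 = Z.
  H_1: rank ker ∂_1 − rank ∂_2 = (9 − 6) − 0 = 3, and there is no ∂_2, so H_1 = Z^3.

H_0 = Z,  H_1 = Z^3.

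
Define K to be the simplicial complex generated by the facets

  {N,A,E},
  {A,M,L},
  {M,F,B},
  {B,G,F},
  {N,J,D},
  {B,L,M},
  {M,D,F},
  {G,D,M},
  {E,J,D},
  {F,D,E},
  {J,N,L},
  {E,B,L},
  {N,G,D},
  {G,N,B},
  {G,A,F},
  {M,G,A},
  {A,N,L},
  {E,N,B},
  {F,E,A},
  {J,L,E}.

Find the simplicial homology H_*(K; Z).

H_0 ≅ Z,  H_1 ≅ Z ⊕ Z_2,  H_2 = 0.

Order the vertices as A < B < D < E < F < G < J < L < M < N. Listing each simplex with vertices in this order, K has dimension 2 with simplices:

  0-simplices (10): A, B, D, E, F, G, J, L, M, N
  1-simplices (30): AE, AF, AG, AL, AM, AN, BE, BF, BG, BL, BM, BN, DE, DF, DG, DJ, DM, DN, EF, EJ, EL, EN, FG, FM, GM, GN, JL, JN, LM, LN
  2-simplices (20): AEF, AEN, AFG, AGM, ALM, ALN, BEL, BEN, BFG, BFM, BGN, BLM, DEF, DEJ, DFM, DGM, DGN, DJN, EJL, JLN

giving chain groups C_0 ≅ Z^10, C_1 ≅ Z^30, C_2 ≅ Z^20.

Boundary ∂_1: C_1 → C_0 is given by ∂[p,q] = [q] − [p].
As a 10×30 matrix over Z this has rank 9, with invariant factors (1,1,1,1,1,1,1,1,1).

Boundary ∂_2: C_2 → C_1 maps a triangle to the signed sum of its edges. For instance
  ∂DEF = EF − DF + DE,
  ∂BLM = LM − BM + BL.
The resulting 30×20 matrix has rank 20, and its Smith normal form has invariant factors (1,1,1,1,1,1,1,1,1,1,1,1,1,1,1,1,1,1,1,2).

Computing H_k = (kernel of ∂_k) / (image of ∂_{k+1}):

  H_0: rank C_0 − rank ∂_1 = 10 − 9 = 1, and the invariant factors of ∂_1 are all 1, so H_0 = Z.
  H_1: rank ker ∂_1 − rank ∂_2 = (30 − 9) − 20 = 1, and ∂_2 has invariant factor 2 > 1, so H_1 = Z ⊕ Z_2.
  H_2: rank ker ∂_2 − rank ∂_3 = (20 − 20) − 0 = 0, and there is no ∂_3, so H_2 = 0.

As a check, the Euler characteristic is 10 − 30 + 20 = 0, which agrees with 1 − 1 + 0 = 0.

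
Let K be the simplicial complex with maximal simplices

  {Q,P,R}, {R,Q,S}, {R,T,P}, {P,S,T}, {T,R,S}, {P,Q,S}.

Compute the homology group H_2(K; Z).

H_2 = Z.

Fix the vertex order P < Q < R < S < T and write every simplex with vertices in increasing order. Then dim K = 2 and the simplices of K are:

  0-simplices (5): P, Q, R, S, T
  1-simplices (9): PQ, PR, PS, PT, QR, QS, RS, RT, ST
  2-simplices (6): PQR, PQS, PRT, PST, QRS, RST

Hence C_0 ≅ Z^5, C_1 ≅ Z^9, C_2 ≅ Z^6.

Boundary ∂_1: C_1 → C_0 is given by ∂[p,q] = [q] − [p].
As a 5×9 matrix over Z this has rank 4, with invariant factors (1,1,1,1).

The boundary map ∂_2: C_2 → C_1 acts by ∂[p,q,r] = [q,r] − [p,r] + [p,q]. For instance
  ∂RST = ST − RT + RS,
  ∂PRT = RT − PT + PR.
The resulting 9×6 matrix has rank 5, and its Smith normal form has invariant factors (1,1,1,1,1).

Now H_k = ker ∂_k / im ∂_{k+1}, so:

  H_2: rank ker ∂_2 − rank ∂_3 = (6 − 5) − 0 = 1, and there is no ∂_3, so H_2 = Z.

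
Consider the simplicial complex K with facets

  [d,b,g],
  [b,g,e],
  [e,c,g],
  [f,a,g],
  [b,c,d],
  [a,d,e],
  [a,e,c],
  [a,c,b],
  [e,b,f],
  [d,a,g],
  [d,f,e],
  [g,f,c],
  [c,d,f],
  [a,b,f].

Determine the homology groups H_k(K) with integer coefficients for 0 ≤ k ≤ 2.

Order the vertices as a < b < c < d < e < f < g. Listing each simplex with vertices in this order, K has dimension 2 with simplices:

  0-simplices (7): a, b, c, d, e, f, g
  1-simplices (21): ab, ac, ad, ae, af, ag, bc, bd, be, bf, bg, cd, ce, cf, cg, de, df, dg, ef, eg, fg
  2-simplices (14): abc, abf, ace, ade, adg, afg, bcd, bdg, bef, beg, cdf, ceg, cfg, def

giving chain groups C_0 ≅ Z^7, C_1 ≅ Z^21, C_2 ≅ Z^14.

Boundary ∂_1: C_1 → C_0 maps an edge to its endpoints' difference, ∂[p,q] = q − p. For instance
  ∂ef = f − e.
This gives a 7×21 integer matrix of rank 6; reducing to Smith normal form yields diagonal entries (1,1,1,1,1,1).

∂_2: C_2 → C_1 sends each 2-simplex [p,q,r] to [q,r] − [p,r] + [p,q]. For instance
  ∂bef = ef − bf + be,
  ∂abc = bc − ac + ab.
The resulting 21×14 matrix has rank 13, and its Smith normal form has invariant factors (1,1,1,1,1,1,1,1,1,1,1,1,1).

Now H_k = ker ∂_k / im ∂_{k+1}, so:

  H_0: rank C_0 − rank ∂_1 = 7 − 6 = 1, and the invariant factors of ∂_1 are all 1, so H_0 ≅ Z.
  H_1: rank ker ∂_1 − rank ∂_2 = (21 − 6) − 13 = 2, and the invariant factors of ∂_2 are all 1, so H_1 ≅ Z^2.
  H_2: rank ker ∂_2 − rank ∂_3 = (14 − 13) − 0 = 1, and there is no ∂_3, so H_2 ≅ Z.

As a check, the Euler characteristic is 7 − 21 + 14 = 0, which agrees with 1 − 2 + 1 = 0.
(K is a triangulation of the torus T^2.)

H_0 = Z,  H_1 = Z^2,  H_2 = Z.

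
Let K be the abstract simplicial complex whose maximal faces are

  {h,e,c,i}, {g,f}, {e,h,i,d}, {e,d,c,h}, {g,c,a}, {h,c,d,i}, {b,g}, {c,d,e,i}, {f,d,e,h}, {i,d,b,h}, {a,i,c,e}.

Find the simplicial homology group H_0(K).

H_0 = Z.

K has 9 vertices, 23 edges, 20 triangles, 8 3-simplices.
rank ∂_0 = 0, rank ∂_1 = 8 ⇒ b_0 = 9 − 0 − 8 = 1; all invariant factors of ∂_1 are 1 so no torsion. So H_0 = Z.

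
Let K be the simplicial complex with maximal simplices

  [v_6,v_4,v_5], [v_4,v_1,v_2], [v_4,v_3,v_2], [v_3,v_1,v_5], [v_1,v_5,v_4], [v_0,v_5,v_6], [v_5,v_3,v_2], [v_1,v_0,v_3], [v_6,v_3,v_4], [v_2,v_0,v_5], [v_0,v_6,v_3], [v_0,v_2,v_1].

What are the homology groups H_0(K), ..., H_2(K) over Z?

H_0 ≅ Z,  H_1 ≅ Z/2Z,  H_2 = 0.

Take the total order v_0 < v_1 < v_2 < v_3 < v_4 < v_5 < v_6 on the vertex set. Then K (dimension 2) consists of the simplices:

  0-simplices (7): [v_0], [v_1], [v_2], [v_3], [v_4], [v_5], [v_6]
  1-simplices (18): (18 of them)
  2-simplices (12): (12 of them)

giving chain groups C_0 ≅ Z^7, C_1 ≅ Z^18, C_2 ≅ Z^12.

The boundary map ∂_1: C_1 → C_0 maps an edge to its endpoints' difference, ∂[p,q] = q − p.
As a 7×18 matrix over Z this has rank 6, with invariant factors (1,1,1,1,1,1).

The boundary map ∂_2: C_2 → C_1 acts by ∂[p,q,r] = [q,r] − [p,r] + [p,q]. For instance
  ∂[v_0,v_3,v_6] = [v_3,v_6] − [v_0,v_6] + [v_0,v_3],
  ∂[v_1,v_3,v_5] = [v_3,v_5] − [v_1,v_5] + [v_1,v_3].
The resulting 18×12 matrix has rank 12, and its Smith normal form has invariant factors (1,1,1,1,1,1,1,1,1,1,1,2).

From H_k ≅ ker(∂_k) / im(∂_{k+1}) we obtain:

  H_0: rank C_0 − rank ∂_1 = 7 − 6 = 1, and the invariant factors of ∂_1 are all 1, so H_0 = Z.
  H_1: rank ker ∂_1 − rank ∂_2 = (18 − 6) − 12 = 0, and ∂_2 has invariant factor 2 > 1, so H_1 = Z/2Z.
  H_2: rank ker ∂_2 − rank ∂_3 = (12 − 12) − 0 = 0, and there is no ∂_3, so H_2 = 0.

As a check, the Euler characteristic is 7 − 18 + 12 = 1, which agrees with 1 − 0 + 0 = 1.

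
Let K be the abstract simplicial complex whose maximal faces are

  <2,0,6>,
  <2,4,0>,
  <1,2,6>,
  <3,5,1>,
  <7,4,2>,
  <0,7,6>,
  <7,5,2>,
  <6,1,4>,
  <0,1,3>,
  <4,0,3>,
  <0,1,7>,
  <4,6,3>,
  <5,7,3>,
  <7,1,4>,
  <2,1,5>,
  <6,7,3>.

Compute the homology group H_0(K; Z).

Order the vertices as 0 < 1 < 2 < 3 < 4 < 5 < 6 < 7. Listing each simplex with vertices in this order, K has dimension 2 with simplices:

  0-simplices (8): [0], [1], [2], [3], [4], [5], [6], [7]
  1-simplices (24): (24 of them)
  2-simplices (16): [0,1,3], [0,1,7], [0,2,4], [0,2,6], [0,3,4], [0,6,7], [1,2,5], [1,2,6], [1,3,5], [1,4,6], [1,4,7], [2,4,7], [2,5,7], [3,4,6], [3,5,7], [3,6,7]

so the chain groups are C_0 ≅ Z^8, C_1 ≅ Z^24, C_2 ≅ Z^16.

Boundary ∂_1: C_1 → C_0 maps an edge to its endpoints' difference, ∂[p,q] = q − p.
The resulting 8×24 matrix has rank 7, and its Smith normal form has invariant factors (1,1,1,1,1,1,1).

The boundary map ∂_2: C_2 → C_1 acts by ∂[p,q,r] = [q,r] − [p,r] + [p,q]. For instance
  ∂[1,2,5] = [2,5] − [1,5] + [1,2],
  ∂[0,2,4] = [2,4] − [0,4] + [0,2].
The resulting 24×16 matrix has rank 15, and its Smith normal form has invariant factors (1,1,1,1,1,1,1,1,1,1,1,1,1,1,1).

Computing H_k = (kernel of ∂_k) / (image of ∂_{k+1}):

  H_0: rank C_0 − rank ∂_1 = 8 − 7 = 1, and the invariant factors of ∂_1 are all 1, so H_0 ≅ Z.

(K is a triangulation of the torus T^2.)

H_0 = Z.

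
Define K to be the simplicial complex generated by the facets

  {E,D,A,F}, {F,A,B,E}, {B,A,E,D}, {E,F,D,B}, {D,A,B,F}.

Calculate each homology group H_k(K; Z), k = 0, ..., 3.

H_0 = Z,  H_1 = 0,  H_2 = 0,  H_3 = Z.

Order the vertices as A < B < D < E < F. Listing each simplex with vertices in this order, K has dimension 3 with simplices:

  0-simplices (5): A, B, D, E, F
  1-simplices (10): AB, AD, AE, AF, BD, BE, BF, DE, DF, EF
  2-simplices (10): ABD, ABE, ABF, ADE, ADF, AEF, BDE, BDF, BEF, DEF
  3-simplices (5): ABDE, ABDF, ABEF, ADEF, BDEF

giving chain groups C_0 ≅ Z^5, C_1 ≅ Z^10, C_2 ≅ Z^10, C_3 ≅ Z^5.

Boundary ∂_1: C_1 → C_0 maps an edge to its endpoints' difference, ∂[p,q] = q − p.
The resulting 5×10 matrix has rank 4, and its Smith normal form has invariant factors (1,1,1,1).

∂_2: C_2 → C_1 maps a triangle to the signed sum of its edges. For instance
  ∂ADF = DF − AF + AD,
  ∂ADE = DE − AE + AD.
This gives a 10×10 integer matrix of rank 6; reducing to Smith normal form yields diagonal entries (1,1,1,1,1,1).

∂_3: C_3 → C_2 sends each 3-simplex σ to the alternating sum Σ_i (−1)^i (σ with its i-th vertex removed). For instance
  ∂ABDE = BDE − ADE + ABE − ABD,
  ∂BDEF = DEF − BEF + BDF − BDE.
The resulting 10×5 matrix has rank 4, and its Smith normal form has invariant factors (1,1,1,1).

Reading off H_k = ker ∂_k / im ∂_{k+1}:

  H_0: rank C_0 − rank ∂_1 = 5 − 4 = 1, and the invariant factors of ∂_1 are all 1, so H_0 ≅ Z.
  H_1: rank ker ∂_1 − rank ∂_2 = (10 − 4) − 6 = 0, and the invariant factors of ∂_2 are all 1, so H_1 ≅ 0.
  H_2: rank ker ∂_2 − rank ∂_3 = (10 − 6) − 4 = 0, and the invariant factors of ∂_3 are all 1, so H_2 ≅ 0.
  H_3: rank ker ∂_3 − rank ∂_4 = (5 − 4) − 0 = 1, and there is no ∂_4, so H_3 ≅ Z.

As a check, the Euler characteristic is 5 − 10 + 10 − 5 = 0, which agrees with 1 − 0 + 0 − 1 = 0.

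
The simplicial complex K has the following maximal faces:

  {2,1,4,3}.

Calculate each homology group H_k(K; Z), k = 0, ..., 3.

H_0 = Z,  H_1 = 0,  H_2 = 0,  H_3 = 0.

We work with the vertex ordering 1 < 2 < 3 < 4. The simplices of K, each written with vertices in increasing order, are:

  0-simplices (4): [1], [2], [3], [4]
  1-simplices (6): [1,2], [1,3], [1,4], [2,3], [2,4], [3,4]
  2-simplices (4): [1,2,3], [1,2,4], [1,3,4], [2,3,4]
  3-simplices (1): [1,2,3,4]

Hence C_0 ≅ Z^4, C_1 ≅ Z^6, C_2 ≅ Z^4, C_3 ≅ Z^1.

Boundary ∂_1: C_1 → C_0 is given by ∂[p,q] = [q] − [p].
The resulting 4×6 matrix has rank 3, and its Smith normal form has invariant factors (1,1,1).

The boundary map ∂_2: C_2 → C_1 sends each 2-simplex [p,q,r] to [q,r] − [p,r] + [p,q]. For instance
  ∂[1,2,3] = [2,3] − [1,3] + [1,2],
  ∂[1,2,4] = [2,4] − [1,4] + [1,2].
As a 6×4 matrix over Z this has rank 3, with invariant factors (1,1,1).

Boundary ∂_3: C_3 → C_2 sends each 3-simplex σ to the alternating sum Σ_i (−1)^i (σ with its i-th vertex removed). For instance
  ∂[1,2,3,4] = [2,3,4] − [1,3,4] + [1,2,4] − [1,2,3].
This gives a 4×1 integer matrix of rank 1; reducing to Smith normal form yields diagonal entries (1).

From H_k ≅ ker(∂_k) / im(∂_{k+1}) we obtain:

  H_0: rank C_0 − rank ∂_1 = 4 − 3 = 1, and the invariant factors of ∂_1 are all 1, so H_0 ≅ Z.
  H_1: rank ker ∂_1 − rank ∂_2 = (6 − 3) − 3 = 0, and the invariant factors of ∂_2 are all 1, so H_1 ≅ 0.
  H_2: rank ker ∂_2 − rank ∂_3 = (4 − 3) − 1 = 0, and the invariant factors of ∂_3 are all 1, so H_2 ≅ 0.
  H_3: rank ker ∂_3 − rank ∂_4 = (1 − 1) − 0 = 0, and there is no ∂_4, so H_3 ≅ 0.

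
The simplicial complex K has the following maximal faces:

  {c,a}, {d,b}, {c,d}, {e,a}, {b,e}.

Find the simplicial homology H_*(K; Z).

Fix the vertex order a < b < c < d < e and write every simplex with vertices in increasing order. Then dim K = 1 and the simplices of K are:

  0-simplices (5): a, b, c, d, e
  1-simplices (5): ac, ae, bd, be, cd

giving chain groups C_0 ≅ Z^5, C_1 ≅ Z^5.

The boundary map ∂_1: C_1 → C_0 is given by ∂[p,q] = [q] − [p]. For instance
  ∂bd = d − b.
The 5×5 boundary matrix has rank 4 and Smith normal form diag(1,1,1,1).

Reading off H_k = ker ∂_k / im ∂_{k+1}:

  H_0: rank C_0 − rank ∂_1 = 5 − 4 = 1, and the invariant factors of ∂_1 are all 1, so H_0 = Z.
  H_1: rank ker ∂_1 − rank ∂_2 = (5 − 4) − 0 = 1, and there is no ∂_2, so H_1 = Z.

As a check, the Euler characteristic is 5 − 5 = 0, which agrees with 1 − 1 = 0.

H_0 = Z,  H_1 = Z.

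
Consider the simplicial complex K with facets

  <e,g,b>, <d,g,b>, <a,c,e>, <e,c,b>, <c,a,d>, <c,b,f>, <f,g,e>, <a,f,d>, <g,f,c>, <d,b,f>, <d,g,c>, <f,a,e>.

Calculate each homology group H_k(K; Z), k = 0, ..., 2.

K has 7 vertices, 18 edges, 12 triangles.
rank ∂_0 = 0, rank ∂_1 = 6 ⇒ b_0 = 7 − 0 − 6 = 1; all invariant factors of ∂_1 are 1 so no torsion. So H_0 ≅ Z.
rank ∂_1 = 6, rank ∂_2 = 12 ⇒ b_1 = 18 − 6 − 12 = 0; ∂_2 has invariant factor(s) [2] giving torsion. So H_1 ≅ Z/2Z.
rank ∂_2 = 12, rank ∂_3 = 0 ⇒ b_2 = 12 − 12 − 0 = 0. So H_2 ≅ 0.

H_0 ≅ Z,  H_1 ≅ Z/2Z,  H_2 = 0.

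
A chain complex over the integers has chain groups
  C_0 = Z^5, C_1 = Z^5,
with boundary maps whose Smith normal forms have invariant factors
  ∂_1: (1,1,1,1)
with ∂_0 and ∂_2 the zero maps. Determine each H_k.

H_0: b_0 = 5 − 0 − 4 = 1; torsion from ∂_1 factors > 1: none. So H_0 = Z.
H_1: b_1 = 5 − 4 − 0 = 1; torsion from ∂_2 factors > 1: none. So H_1 = Z.

H_0 = Z,  H_1 = Z.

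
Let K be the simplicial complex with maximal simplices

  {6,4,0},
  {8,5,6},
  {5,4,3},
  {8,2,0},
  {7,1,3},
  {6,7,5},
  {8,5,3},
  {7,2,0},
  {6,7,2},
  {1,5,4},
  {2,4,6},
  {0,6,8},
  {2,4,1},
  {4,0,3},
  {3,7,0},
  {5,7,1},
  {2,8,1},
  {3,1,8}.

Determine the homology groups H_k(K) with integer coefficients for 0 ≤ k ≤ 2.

H_0 ≅ Z,  H_1 ≅ Z × Z/2,  H_2 = 0.

Take the total order 0 < 1 < 2 < 3 < 4 < 5 < 6 < 7 < 8 on the vertex set. Then K (dimension 2) consists of the simplices:

  0-simplices (9): [0], [1], [2], [3], [4], [5], [6], [7], [8]
  1-simplices (27): (27 of them)
  2-simplices (18): [0,2,7], [0,2,8], [0,3,4], [0,3,7], [0,4,6], [0,6,8], [1,2,4], [1,2,8], [1,3,7], [1,3,8], [1,4,5], [1,5,7], [2,4,6], [2,6,7], [3,4,5], [3,5,8], [5,6,7], [5,6,8]

Hence C_0 ≅ Z^9, C_1 ≅ Z^27, C_2 ≅ Z^18.

The boundary map ∂_1: C_1 → C_0 is given by ∂[p,q] = [q] − [p].
The 9×27 boundary matrix has rank 8 and Smith normal form diag(1,1,1,1,1,1,1,1).

∂_2: C_2 → C_1 acts by ∂[p,q,r] = [q,r] − [p,r] + [p,q]. For instance
  ∂[5,6,7] = [6,7] − [5,7] + [5,6],
  ∂[0,6,8] = [6,8] − [0,8] + [0,6].
As a 27×18 matrix over Z this has rank 18, with invariant factors (1,1,1,1,1,1,1,1,1,1,1,1,1,1,1,1,1,2).

Reading off H_k = ker ∂_k / im ∂_{k+1}:

  H_0: rank C_0 − rank ∂_1 = 9 − 8 = 1, and the invariant factors of ∂_1 are all 1, so H_0 ≅ Z.
  H_1: rank ker ∂_1 − rank ∂_2 = (27 − 8) − 18 = 1, and ∂_2 has invariant factor 2 > 1, so H_1 ≅ Z × Z/2.
  H_2: rank ker ∂_2 − rank ∂_3 = (18 − 18) − 0 = 0, and there is no ∂_3, so H_2 ≅ 0.

(K is a triangulation of the Klein bottle.)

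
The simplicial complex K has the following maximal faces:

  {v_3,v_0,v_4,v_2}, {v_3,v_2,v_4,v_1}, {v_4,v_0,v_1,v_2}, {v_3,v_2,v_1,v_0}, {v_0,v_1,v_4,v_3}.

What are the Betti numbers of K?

b_0 = 1, b_1 = 0, b_2 = 0, b_3 = 1.

Order the vertices as v_0 < v_1 < v_2 < v_3 < v_4. Listing each simplex with vertices in this order, K has dimension 3 with simplices:

  0-simplices (5): [v_0], [v_1], [v_2], [v_3], [v_4]
  1-simplices (10): [v_0,v_1], [v_0,v_2], [v_0,v_3], [v_0,v_4], [v_1,v_2], [v_1,v_3], [v_1,v_4], [v_2,v_3], [v_2,v_4], [v_3,v_4]
  2-simplices (10): [v_0,v_1,v_2], [v_0,v_1,v_3], [v_0,v_1,v_4], [v_0,v_2,v_3], [v_0,v_2,v_4], [v_0,v_3,v_4], [v_1,v_2,v_3], [v_1,v_2,v_4], [v_1,v_3,v_4], [v_2,v_3,v_4]
  3-simplices (5): [v_0,v_1,v_2,v_3], [v_0,v_1,v_2,v_4], [v_0,v_1,v_3,v_4], [v_0,v_2,v_3,v_4], [v_1,v_2,v_3,v_4]

so the chain groups are C_0 ≅ Z^5, C_1 ≅ Z^10, C_2 ≅ Z^10, C_3 ≅ Z^5.

Boundary ∂_1: C_1 → C_0 maps an edge to its endpoints' difference, ∂[p,q] = q − p.
As a 5×10 matrix over Z this has rank 4, with invariant factors (1,1,1,1).

Boundary ∂_2: C_2 → C_1 sends each 2-simplex [p,q,r] to [q,r] − [p,r] + [p,q]. For instance
  ∂[v_0,v_2,v_4] = [v_2,v_4] − [v_0,v_4] + [v_0,v_2],
  ∂[v_0,v_2,v_3] = [v_2,v_3] − [v_0,v_3] + [v_0,v_2].
As a 10×10 matrix over Z this has rank 6, with invariant factors (1,1,1,1,1,1).

∂_3: C_3 → C_2 sends each 3-simplex σ to the alternating sum Σ_i (−1)^i (σ with its i-th vertex removed). For instance
  ∂[v_0,v_1,v_3,v_4] = [v_1,v_3,v_4] − [v_0,v_3,v_4] + [v_0,v_1,v_4] − [v_0,v_1,v_3],
  ∂[v_0,v_2,v_3,v_4] = [v_2,v_3,v_4] − [v_0,v_3,v_4] + [v_0,v_2,v_4] − [v_0,v_2,v_3].
The 10×5 boundary matrix has rank 4 and Smith normal form diag(1,1,1,1).

From H_k ≅ ker(∂_k) / im(∂_{k+1}) we obtain:

  H_0: rank C_0 − rank ∂_1 = 5 − 4 = 1, and the invariant factors of ∂_1 are all 1, so H_0 ≅ Z.
  H_1: rank ker ∂_1 − rank ∂_2 = (10 − 4) − 6 = 0, and the invariant factors of ∂_2 are all 1, so H_1 ≅ 0.
  H_2: rank ker ∂_2 − rank ∂_3 = (10 − 6) − 4 = 0, and the invariant factors of ∂_3 are all 1, so H_2 ≅ 0.
  H_3: rank ker ∂_3 − rank ∂_4 = (5 − 4) − 0 = 1, and there is no ∂_4, so H_3 ≅ Z.

(K is a triangulation of the 3-sphere S^3.)

Hence the Betti numbers are b_0 = 1, b_1 = 0, b_2 = 0, b_3 = 1.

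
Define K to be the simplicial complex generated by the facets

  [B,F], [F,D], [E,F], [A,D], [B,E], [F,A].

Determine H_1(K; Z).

H_1 = Z^2.

Order the vertices as A < B < D < E < F. Listing each simplex with vertices in this order, K has dimension 1 with simplices:

  0-simplices (5): A, B, D, E, F
  1-simplices (6): AD, AF, BE, BF, DF, EF

so the chain groups are C_0 ≅ Z^5, C_1 ≅ Z^6.

Boundary ∂_1: C_1 → C_0 sends each edge [p,q] (with p < q) to q − p. For instance
  ∂BF = F − B.
The 5×6 boundary matrix has rank 4 and Smith normal form diag(1,1,1,1).

Now H_k = ker ∂_k / im ∂_{k+1}, so:

  H_1: rank ker ∂_1 − rank ∂_2 = (6 − 4) − 0 = 2, and there is no ∂_2, so H_1 ≅ Z^2.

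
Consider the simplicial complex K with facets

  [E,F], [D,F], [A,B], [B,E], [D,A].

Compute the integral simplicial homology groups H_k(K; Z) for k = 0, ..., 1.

Order the vertices as A < B < D < E < F. Listing each simplex with vertices in this order, K has dimension 1 with simplices:

  0-simplices (5): A, B, D, E, F
  1-simplices (5): AB, AD, BE, DF, EF

so the chain groups are C_0 ≅ Z^5, C_1 ≅ Z^5.

∂_1: C_1 → C_0 sends each edge [p,q] (with p < q) to q − p. For instance
  ∂EF = F − E.
This gives a 5×5 integer matrix of rank 4; reducing to Smith normal form yields diagonal entries (1,1,1,1).

Computing H_k = (kernel of ∂_k) / (image of ∂_{k+1}):

  H_0: rank C_0 − rank ∂_1 = 5 − 4 = 1, and the invariant factors of ∂_1 are all 1, so H_0 = Z.
  H_1: rank ker ∂_1 − rank ∂_2 = (5 − 4) − 0 = 1, and there is no ∂_2, so H_1 = Z.

As a check, the Euler characteristic is 5 − 5 = 0, which agrees with 1 − 1 = 0.

H_0 ≅ Z,  H_1 ≅ Z.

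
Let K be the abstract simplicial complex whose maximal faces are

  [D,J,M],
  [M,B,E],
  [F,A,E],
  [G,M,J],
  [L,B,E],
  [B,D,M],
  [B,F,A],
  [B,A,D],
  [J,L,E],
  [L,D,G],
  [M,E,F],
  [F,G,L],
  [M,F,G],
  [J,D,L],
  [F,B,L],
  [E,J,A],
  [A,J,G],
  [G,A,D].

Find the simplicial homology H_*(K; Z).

H_0 = Z,  H_1 = Z ⊕ Z/2,  H_2 = 0.

K has 9 vertices, 27 edges, 18 triangles.
rank ∂_0 = 0, rank ∂_1 = 8 ⇒ b_0 = 9 − 0 − 8 = 1; all invariant factors of ∂_1 are 1 so no torsion. So H_0 ≅ Z.
rank ∂_1 = 8, rank ∂_2 = 18 ⇒ b_1 = 27 − 8 − 18 = 1; ∂_2 has invariant factor(s) [2] giving torsion. So H_1 ≅ Z ⊕ Z/2.
rank ∂_2 = 18, rank ∂_3 = 0 ⇒ b_2 = 18 − 18 − 0 = 0. So H_2 ≅ 0.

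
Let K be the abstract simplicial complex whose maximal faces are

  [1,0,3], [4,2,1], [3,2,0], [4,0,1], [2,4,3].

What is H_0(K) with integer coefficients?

Order the vertices as 0 < 1 < 2 < 3 < 4. Listing each simplex with vertices in this order, K has dimension 2 with simplices:

  0-simplices (5): [0], [1], [2], [3], [4]
  1-simplices (10): [0,1], [0,2], [0,3], [0,4], [1,2], [1,3], [1,4], [2,3], [2,4], [3,4]
  2-simplices (5): [0,1,3], [0,1,4], [0,2,3], [1,2,4], [2,3,4]

giving chain groups C_0 ≅ Z^5, C_1 ≅ Z^10, C_2 ≅ Z^5.

Boundary ∂_1: C_1 → C_0 sends each edge [p,q] (with p < q) to q − p. For instance
  ∂[2,3] = [3] − [2].
This gives a 5×10 integer matrix of rank 4; reducing to Smith normal form yields diagonal entries (1,1,1,1).

∂_2: C_2 → C_1 maps a triangle to the signed sum of its edges. For instance
  ∂[0,1,3] = [1,3] − [0,3] + [0,1],
  ∂[0,1,4] = [1,4] − [0,4] + [0,1].
The resulting 10×5 matrix has rank 5, and its Smith normal form has invariant factors (1,1,1,1,1).

Now H_k = ker ∂_k / im ∂_{k+1}, so:

  H_0: rank C_0 − rank ∂_1 = 5 − 4 = 1, and the invariant factors of ∂_1 are all 1, so H_0 ≅ Z.

(K is a triangulation of the Möbius band.)

H_0 = Z.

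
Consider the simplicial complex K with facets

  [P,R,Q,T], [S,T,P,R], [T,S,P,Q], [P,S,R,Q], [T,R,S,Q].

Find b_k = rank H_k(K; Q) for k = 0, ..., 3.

Fix the vertex order P < Q < R < S < T and write every simplex with vertices in increasing order. Then dim K = 3 and the simplices of K are:

  0-simplices (5): P, Q, R, S, T
  1-simplices (10): PQ, PR, PS, PT, QR, QS, QT, RS, RT, ST
  2-simplices (10): PQR, PQS, PQT, PRS, PRT, PST, QRS, QRT, QST, RST
  3-simplices (5): PQRS, PQRT, PQST, PRST, QRST

Hence C_0 ≅ Z^5, C_1 ≅ Z^10, C_2 ≅ Z^10, C_3 ≅ Z^5.

∂_1: C_1 → C_0 sends each edge [p,q] (with p < q) to q − p.
As a 5×10 matrix over Z this has rank 4, with invariant factors (1,1,1,1).

∂_2: C_2 → C_1 acts by ∂[p,q,r] = [q,r] − [p,r] + [p,q]. For instance
  ∂PRT = RT − PT + PR,
  ∂RST = ST − RT + RS.
The 10×10 boundary matrix has rank 6 and Smith normal form diag(1,1,1,1,1,1).

∂_3: C_3 → C_2 sends each 3-simplex σ to the alternating sum Σ_i (−1)^i (σ with its i-th vertex removed). For instance
  ∂PQRT = QRT − PRT + PQT − PQR,
  ∂PQST = QST − PST + PQT − PQS.
This gives a 10×5 integer matrix of rank 4; reducing to Smith normal form yields diagonal entries (1,1,1,1).

Reading off H_k = ker ∂_k / im ∂_{k+1}:

  H_0: rank C_0 − rank ∂_1 = 5 − 4 = 1, and the invariant factors of ∂_1 are all 1, so H_0 ≅ Z.
  H_1: rank ker ∂_1 − rank ∂_2 = (10 − 4) − 6 = 0, and the invariant factors of ∂_2 are all 1, so H_1 ≅ 0.
  H_2: rank ker ∂_2 − rank ∂_3 = (10 − 6) − 4 = 0, and the invariant factors of ∂_3 are all 1, so H_2 ≅ 0.
  H_3: rank ker ∂_3 − rank ∂_4 = (5 − 4) − 0 = 1, and there is no ∂_4, so H_3 ≅ Z.

As a check, the Euler characteristic is 5 − 10 + 10 − 5 = 0, which agrees with 1 − 0 + 0 − 1 = 0.

Hence the Betti numbers are b_0 = 1, b_1 = 0, b_2 = 0, b_3 = 1.

b_0 = 1, b_1 = 0, b_2 = 0, b_3 = 1.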